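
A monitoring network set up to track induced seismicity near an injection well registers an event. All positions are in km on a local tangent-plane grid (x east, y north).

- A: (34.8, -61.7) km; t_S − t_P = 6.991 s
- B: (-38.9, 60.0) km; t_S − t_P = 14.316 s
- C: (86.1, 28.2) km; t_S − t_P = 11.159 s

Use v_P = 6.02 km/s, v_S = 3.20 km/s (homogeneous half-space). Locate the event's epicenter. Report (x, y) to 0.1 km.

x ≈ 23.5 km, y ≈ -15.3 km

Distance from S−P lag: d = Δt · v_P v_S / (v_P − v_S) = Δt · (6.02·3.20)/(6.02−3.20) ≈ 6.8312·Δt.
So d_A = 47.76, d_B = 97.80, d_C = 76.23 km.
Circle about each station: (x − 34.8)² + (y + 61.7)² = 47.76²; (x + 38.9)² + (y − 60.0)² = 97.80²; (x − 86.1)² + (y − 28.2)² = 76.23².
Subtracting the A equation from the B and C equations removes the quadratic terms:
-147.4 x + 243.4 y = -7188.54
102.6 x + 179.8 y = -339.48
Solving the 2×2 system: x ≈ 23.5, y ≈ -15.3 km.
Check against A (with the unrounded x, y): √((x − 34.8)²+(y + 61.7)²) = 47.76 ≈ 47.76 km. ✓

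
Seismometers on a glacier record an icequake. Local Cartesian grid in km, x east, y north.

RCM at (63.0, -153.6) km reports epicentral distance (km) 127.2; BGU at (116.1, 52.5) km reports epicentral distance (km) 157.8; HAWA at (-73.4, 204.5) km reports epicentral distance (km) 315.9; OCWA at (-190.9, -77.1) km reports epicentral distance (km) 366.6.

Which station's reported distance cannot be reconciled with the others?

HAWA

Solve using three stations at a time. Using RCM, BGU, OCWA (subtract circle equations pairwise → linear system) gives (x, y) ≈ (175.3, -93.8).
Distances from that point to each station vs reported:
  RCM: calculated 127.3 vs reported 127.2 → residual 0.1 km
  BGU: calculated 157.8 vs reported 157.8 → residual 0.0 km
  HAWA: calculated 388.4 vs reported 315.9 → residual 72.5 km
  OCWA: calculated 366.6 vs reported 366.6 → residual 0.0 km
RCM, BGU, OCWA are mutually consistent (residuals ≈ 0); HAWA is off by 72.5 km.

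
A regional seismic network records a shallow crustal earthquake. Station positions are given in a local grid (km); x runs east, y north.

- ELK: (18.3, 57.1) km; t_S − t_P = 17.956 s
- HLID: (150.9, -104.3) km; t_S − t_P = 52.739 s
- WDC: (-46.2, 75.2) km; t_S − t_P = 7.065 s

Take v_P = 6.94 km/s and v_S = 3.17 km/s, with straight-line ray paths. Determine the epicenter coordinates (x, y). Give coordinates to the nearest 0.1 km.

Distance from S−P lag: d = Δt · v_P v_S / (v_P − v_S) = Δt · (6.94·3.17)/(6.94−3.17) ≈ 5.8355·Δt.
So d_ELK = 104.78, d_HLID = 307.76, d_WDC = 41.23 km.
Circle about each station: (x − 18.3)² + (y − 57.1)² = 104.78²; (x − 150.9)² + (y + 104.3)² = 307.76²; (x + 46.2)² + (y − 75.2)² = 41.23².
Subtracting the ELK equation from the HLID and WDC equations removes the quadratic terms:
265.2 x − 322.8 y = -53683.37
-129.0 x + 36.2 y = 13473.12
Solving the 2×2 system: x ≈ -75.1, y ≈ 104.6 km.

-75.1 km east, 104.6 km north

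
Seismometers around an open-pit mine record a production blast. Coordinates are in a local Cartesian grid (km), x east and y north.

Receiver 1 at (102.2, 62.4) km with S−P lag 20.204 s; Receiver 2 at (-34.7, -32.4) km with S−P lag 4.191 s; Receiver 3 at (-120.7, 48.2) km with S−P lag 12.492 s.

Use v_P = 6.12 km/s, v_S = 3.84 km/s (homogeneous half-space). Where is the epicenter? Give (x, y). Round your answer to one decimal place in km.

Distance from S−P lag: d = Δt · v_P v_S / (v_P − v_S) = Δt · (6.12·3.84)/(6.12−3.84) ≈ 10.3074·Δt.
So d_Receiver 1 = 208.25, d_Receiver 2 = 43.20, d_Receiver 3 = 128.76 km.
Circle about each station: (x − 102.2)² + (y − 62.4)² = 208.25²; (x + 34.7)² + (y + 32.4)² = 43.20²; (x + 120.7)² + (y − 48.2)² = 128.76².
Subtracting pairs of circle equations eliminates x²+y² and gives linear equations (the radical axes):
-273.8 x − 189.6 y = 29417.07
-445.8 x − 28.4 y = 29342.05
Solving the 2×2 system: x ≈ -61.6, y ≈ -66.2 km.

-61.6 km east, -66.2 km north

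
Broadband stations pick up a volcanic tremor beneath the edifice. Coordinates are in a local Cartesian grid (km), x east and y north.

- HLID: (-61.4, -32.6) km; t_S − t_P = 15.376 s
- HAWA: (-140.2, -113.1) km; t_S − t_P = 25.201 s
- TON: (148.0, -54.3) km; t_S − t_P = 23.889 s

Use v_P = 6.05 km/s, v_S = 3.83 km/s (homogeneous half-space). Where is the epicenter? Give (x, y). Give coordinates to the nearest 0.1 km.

x ≈ -26.3 km, y ≈ 124.0 km

Distance from S−P lag: d = Δt · v_P v_S / (v_P − v_S) = Δt · (6.05·3.83)/(6.05−3.83) ≈ 10.4376·Δt.
So d_HLID = 160.49, d_HAWA = 263.04, d_TON = 249.34 km.
Circle about each station: (x + 61.4)² + (y + 32.6)² = 160.49²; (x + 140.2)² + (y + 113.1)² = 263.04²; (x − 148.0)² + (y + 54.3)² = 249.34².
Subtracting the HLID equation from the HAWA and TON equations removes the quadratic terms:
-157.6 x − 161.0 y = -15818.07
418.8 x − 43.4 y = -16393.63
Solving the 2×2 system: x ≈ -26.3, y ≈ 124.0 km.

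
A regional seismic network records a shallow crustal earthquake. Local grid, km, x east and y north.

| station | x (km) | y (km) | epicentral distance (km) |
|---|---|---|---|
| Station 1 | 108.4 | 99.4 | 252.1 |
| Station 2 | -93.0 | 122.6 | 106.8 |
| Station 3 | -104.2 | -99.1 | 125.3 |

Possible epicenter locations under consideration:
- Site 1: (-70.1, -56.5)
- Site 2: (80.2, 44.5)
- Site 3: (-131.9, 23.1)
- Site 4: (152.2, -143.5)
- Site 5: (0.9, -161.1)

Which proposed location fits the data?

For each candidate, compare |candidate − station| to the reported distance:
Site 1: residuals Station 1 15.1, Station 2 73.8, Station 3 70.7 → max 73.8 km
Site 2: residuals Station 1 190.4, Station 2 83.2, Station 3 108.4 → max 190.4 km
Site 3: residuals Station 1 0.0, Station 2 0.0, Station 3 0.0 → max 0.0 km
Site 4: residuals Station 1 5.3, Station 2 255.0, Station 3 134.9 → max 255.0 km
Site 5: residuals Station 1 29.7, Station 2 192.0, Station 3 3.3 → max 192.0 km
Only Site 3 has all residuals ≈ 0.

Site 3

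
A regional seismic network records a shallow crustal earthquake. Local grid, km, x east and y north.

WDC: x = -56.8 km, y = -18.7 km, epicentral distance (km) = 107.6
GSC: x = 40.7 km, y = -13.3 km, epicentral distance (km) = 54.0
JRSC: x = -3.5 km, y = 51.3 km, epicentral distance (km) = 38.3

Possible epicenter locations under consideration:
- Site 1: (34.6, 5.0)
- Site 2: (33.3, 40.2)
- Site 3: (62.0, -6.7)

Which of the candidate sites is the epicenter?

For each candidate, compare |candidate − station| to the reported distance:
Site 1: residuals WDC 13.2, GSC 34.7, JRSC 21.7 → max 34.7 km
Site 2: residuals WDC 0.0, GSC 0.0, JRSC 0.1 → max 0.1 km
Site 3: residuals WDC 11.8, GSC 31.7, JRSC 49.2 → max 49.2 km
Only Site 2 has all residuals ≈ 0.

Site 2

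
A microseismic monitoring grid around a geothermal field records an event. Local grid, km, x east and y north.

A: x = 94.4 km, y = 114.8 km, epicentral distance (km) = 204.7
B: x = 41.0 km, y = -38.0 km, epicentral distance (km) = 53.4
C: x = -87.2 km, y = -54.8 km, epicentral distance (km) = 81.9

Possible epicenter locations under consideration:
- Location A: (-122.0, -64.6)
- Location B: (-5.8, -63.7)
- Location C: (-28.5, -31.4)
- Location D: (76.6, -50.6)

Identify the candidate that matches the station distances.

Location B

For each candidate, compare |candidate − station| to the reported distance:
Location A: residuals A 76.4, B 111.8, C 45.7 → max 111.8 km
Location B: residuals A 0.0, B 0.0, C 0.0 → max 0.0 km
Location C: residuals A 13.7, B 16.4, C 18.7 → max 18.7 km
Location D: residuals A 38.3, B 15.6, C 82.0 → max 82.0 km
Only Location B has all residuals ≈ 0.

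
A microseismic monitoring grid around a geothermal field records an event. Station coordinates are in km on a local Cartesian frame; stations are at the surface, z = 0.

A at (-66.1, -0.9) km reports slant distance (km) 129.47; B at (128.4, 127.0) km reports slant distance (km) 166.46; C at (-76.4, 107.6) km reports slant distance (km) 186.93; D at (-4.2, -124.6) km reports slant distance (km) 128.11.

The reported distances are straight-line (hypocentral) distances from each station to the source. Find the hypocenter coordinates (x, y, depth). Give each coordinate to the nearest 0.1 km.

(56.5, -18.3, 37.8)

Each station gives a sphere (x−x_i)² + (y−y_i)² + z² = d_i² (stations at z=0).
Subtracting the A sphere from B and C: z² cancels, leaving linear equations in x and y:
389.0 x + 255.8 y = 17299.09
-20.6 x + 217.0 y = -5135.64
Solving: x ≈ 56.506, y ≈ -18.302 km (keep extra digits for the depth step; rounded: 56.5, -18.3).
Then from the A sphere: z² = 129.47² − (x + 66.1)² − (y + 0.9)² with x = 56.506, y = -18.302, so z ≈ 37.781 ≈ 37.8 km.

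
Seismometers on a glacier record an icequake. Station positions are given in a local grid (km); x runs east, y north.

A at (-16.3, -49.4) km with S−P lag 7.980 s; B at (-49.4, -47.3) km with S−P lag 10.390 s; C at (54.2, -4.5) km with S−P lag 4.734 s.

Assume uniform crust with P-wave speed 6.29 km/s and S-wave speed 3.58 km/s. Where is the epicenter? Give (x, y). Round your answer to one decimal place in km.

(16.9, 8.0)

Distance from S−P lag: d = Δt · v_P v_S / (v_P − v_S) = Δt · (6.29·3.58)/(6.29−3.58) ≈ 8.3093·Δt.
So d_A = 66.31, d_B = 86.33, d_C = 39.34 km.
Circle about each station: (x + 16.3)² + (y + 49.4)² = 66.31²; (x + 49.4)² + (y + 47.3)² = 86.33²; (x − 54.2)² + (y + 4.5)² = 39.34².
Subtracting pairs of circle equations eliminates x²+y² and gives linear equations (the radical axes):
-66.2 x + 4.2 y = -1084.25
141.0 x + 89.8 y = 3101.22
Solving the 2×2 system: x ≈ 16.9, y ≈ 8.0 km.
Check against A (with the unrounded x, y): √((x + 16.3)²+(y + 49.4)²) = 66.32 ≈ 66.31 km. ✓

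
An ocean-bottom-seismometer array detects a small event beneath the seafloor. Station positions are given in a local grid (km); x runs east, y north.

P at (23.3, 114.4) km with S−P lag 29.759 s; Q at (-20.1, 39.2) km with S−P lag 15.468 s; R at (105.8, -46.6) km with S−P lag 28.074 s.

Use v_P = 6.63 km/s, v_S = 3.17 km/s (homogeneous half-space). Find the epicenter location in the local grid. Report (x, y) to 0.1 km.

Distance from S−P lag: d = Δt · v_P v_S / (v_P − v_S) = Δt · (6.63·3.17)/(6.63−3.17) ≈ 6.0743·Δt.
So d_P = 180.77, d_Q = 93.96, d_R = 170.53 km.
Circle about each station: (x − 23.3)² + (y − 114.4)² = 180.77²; (x + 20.1)² + (y − 39.2)² = 93.96²; (x − 105.8)² + (y + 46.6)² = 170.53².
Subtracting pairs of circle equations eliminates x²+y² and gives linear equations (the radical axes):
-86.8 x − 150.4 y = 12159.71
165.0 x − 322.0 y = 3332.26
Solving the 2×2 system: x ≈ -64.7, y ≈ -43.5 km.
Check against P (with the unrounded x, y): √((x − 23.3)²+(y − 114.4)²) = 180.77 ≈ 180.77 km. ✓

-64.7 km east, -43.5 km north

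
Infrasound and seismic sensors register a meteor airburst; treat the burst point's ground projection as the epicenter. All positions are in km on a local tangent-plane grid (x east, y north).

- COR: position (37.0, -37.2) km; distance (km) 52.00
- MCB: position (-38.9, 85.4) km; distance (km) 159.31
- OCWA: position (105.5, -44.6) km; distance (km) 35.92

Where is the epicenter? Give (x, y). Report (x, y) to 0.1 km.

84.3 km east, -15.6 km north

Circle about each station: (x − 37.0)² + (y + 37.2)² = 52.00²; (x + 38.9)² + (y − 85.4)² = 159.31²; (x − 105.5)² + (y + 44.6)² = 35.92².
Subtracting the COR equation from the MCB and OCWA equations removes the quadratic terms:
-151.8 x + 245.2 y = -16622.15
137.0 x − 14.8 y = 11780.32
Solving the 2×2 system: x ≈ 84.3, y ≈ -15.6 km.
Check against COR (with the unrounded x, y): √((x − 37.0)²+(y + 37.2)²) = 52.00 ≈ 52.00 km. ✓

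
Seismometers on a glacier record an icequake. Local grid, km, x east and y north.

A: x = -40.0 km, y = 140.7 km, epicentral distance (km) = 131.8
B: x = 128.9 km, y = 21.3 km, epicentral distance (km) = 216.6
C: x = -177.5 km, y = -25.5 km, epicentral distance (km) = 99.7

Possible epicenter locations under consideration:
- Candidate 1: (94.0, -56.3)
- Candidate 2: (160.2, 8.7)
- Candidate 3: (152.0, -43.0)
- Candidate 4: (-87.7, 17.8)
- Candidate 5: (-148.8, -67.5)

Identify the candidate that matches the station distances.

Candidate 4

For each candidate, compare |candidate − station| to the reported distance:
Candidate 1: residuals A 106.5, B 131.5, C 173.5 → max 173.5 km
Candidate 2: residuals A 108.0, B 182.9, C 239.7 → max 239.7 km
Candidate 3: residuals A 133.9, B 148.3, C 230.3 → max 230.3 km
Candidate 4: residuals A 0.0, B 0.0, C 0.0 → max 0.0 km
Candidate 5: residuals A 103.1, B 75.0, C 48.8 → max 103.1 km
Only Candidate 4 has all residuals ≈ 0.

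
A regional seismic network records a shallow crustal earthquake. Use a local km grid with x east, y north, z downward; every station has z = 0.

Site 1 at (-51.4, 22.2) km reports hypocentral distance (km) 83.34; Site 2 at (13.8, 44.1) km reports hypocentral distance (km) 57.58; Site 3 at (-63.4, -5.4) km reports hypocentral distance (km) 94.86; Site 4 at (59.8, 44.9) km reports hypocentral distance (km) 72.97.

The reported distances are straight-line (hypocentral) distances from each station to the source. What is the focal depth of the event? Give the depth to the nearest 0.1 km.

depth ≈ 49.0 km

Each station gives a sphere (x−x_i)² + (y−y_i)² + z² = d_i² (stations at z=0).
Subtracting the Site 1 sphere from Site 2 and Site 3: z² cancels, leaving linear equations in x and y:
130.4 x + 43.8 y = 2630.55
-24.0 x − 55.2 y = -1138.94
Solving: x ≈ 15.507, y ≈ 13.891 km (keep extra digits for the depth step; rounded: 15.5, 13.9).
Then from the Site 1 sphere: z² = 83.34² − (x + 51.4)² − (y − 22.2)² with x = 15.507, y = 13.891, so z ≈ 48.989 ≈ 49.0 km.
Check against Site 4 (with the unrounded solution): distance 72.96 ≈ 72.97 km. ✓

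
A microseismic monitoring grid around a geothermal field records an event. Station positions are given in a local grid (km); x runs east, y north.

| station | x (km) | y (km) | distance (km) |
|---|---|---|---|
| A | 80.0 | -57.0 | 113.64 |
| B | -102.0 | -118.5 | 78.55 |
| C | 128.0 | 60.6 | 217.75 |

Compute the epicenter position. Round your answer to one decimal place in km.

(-28.5, -90.8)

Circle about each station: (x − 80.0)² + (y + 57.0)² = 113.64²; (x + 102.0)² + (y + 118.5)² = 78.55²; (x − 128.0)² + (y − 60.6)² = 217.75².
Subtracting the A equation from the B and C equations removes the quadratic terms:
-364.0 x − 123.0 y = 21541.20
96.0 x + 235.2 y = -24093.65
Solving the 2×2 system: x ≈ -28.5, y ≈ -90.8 km.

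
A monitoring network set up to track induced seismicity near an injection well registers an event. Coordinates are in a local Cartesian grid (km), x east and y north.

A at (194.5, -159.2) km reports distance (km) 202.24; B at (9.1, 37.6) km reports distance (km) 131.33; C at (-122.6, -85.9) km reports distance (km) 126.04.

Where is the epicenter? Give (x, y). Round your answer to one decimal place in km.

x ≈ 3.2 km, y ≈ -93.6 km

Circle about each station: (x − 194.5)² + (y + 159.2)² = 202.24²; (x − 9.1)² + (y − 37.6)² = 131.33²; (x + 122.6)² + (y + 85.9)² = 126.04².
Subtracting pairs of circle equations eliminates x²+y² and gives linear equations (the radical axes):
-370.8 x + 393.6 y = -38024.87
-634.2 x + 146.6 y = -15750.38
Solving the 2×2 system: x ≈ 3.2, y ≈ -93.6 km.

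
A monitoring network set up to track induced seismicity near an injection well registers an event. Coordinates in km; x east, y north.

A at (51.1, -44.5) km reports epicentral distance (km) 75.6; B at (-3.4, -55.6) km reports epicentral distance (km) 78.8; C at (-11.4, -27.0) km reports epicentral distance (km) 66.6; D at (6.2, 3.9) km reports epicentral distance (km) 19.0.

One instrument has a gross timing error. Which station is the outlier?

Solve using three stations at a time. Using A, B, D (subtract circle equations pairwise → linear system) gives (x, y) ≈ (13.9, 21.3).
Distances from that point to each station vs reported:
  A: calculated 75.6 vs reported 75.6 → residual 0.0 km
  B: calculated 78.8 vs reported 78.8 → residual 0.0 km
  C: calculated 54.5 vs reported 66.6 → residual 12.1 km
  D: calculated 19.0 vs reported 19.0 → residual 0.0 km
A, B, D are mutually consistent (residuals ≈ 0); C is off by 12.1 km.

C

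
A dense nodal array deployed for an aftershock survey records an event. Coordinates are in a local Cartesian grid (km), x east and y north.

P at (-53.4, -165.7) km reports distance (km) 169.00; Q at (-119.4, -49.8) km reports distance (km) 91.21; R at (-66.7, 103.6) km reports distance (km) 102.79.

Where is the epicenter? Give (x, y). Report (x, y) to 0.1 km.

x ≈ -45.1 km, y ≈ 3.1 km

Circle about each station: (x + 53.4)² + (y + 165.7)² = 169.00²; (x + 119.4)² + (y + 49.8)² = 91.21²; (x + 66.7)² + (y − 103.6)² = 102.79².
Subtracting the P equation from the Q and R equations removes the quadratic terms:
-132.0 x + 231.8 y = 6670.09
-26.6 x + 538.6 y = 2869.02
Solving the 2×2 system: x ≈ -45.1, y ≈ 3.1 km.
Check against P (with the unrounded x, y): √((x + 53.4)²+(y + 165.7)²) = 169.00 ≈ 169.00 km. ✓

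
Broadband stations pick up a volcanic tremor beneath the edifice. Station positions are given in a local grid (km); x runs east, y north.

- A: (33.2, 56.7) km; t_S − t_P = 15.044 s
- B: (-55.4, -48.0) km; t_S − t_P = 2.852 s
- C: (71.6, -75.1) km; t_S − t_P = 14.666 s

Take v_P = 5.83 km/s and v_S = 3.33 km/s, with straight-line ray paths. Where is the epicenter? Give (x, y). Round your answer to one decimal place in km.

Distance from S−P lag: d = Δt · v_P v_S / (v_P − v_S) = Δt · (5.83·3.33)/(5.83−3.33) ≈ 7.7656·Δt.
So d_A = 116.83, d_B = 22.15, d_C = 113.89 km.
Circle about each station: (x − 33.2)² + (y − 56.7)² = 116.83²; (x + 55.4)² + (y + 48.0)² = 22.15²; (x − 71.6)² + (y + 75.1)² = 113.89².
Subtracting the A equation from the B and C equations removes the quadratic terms:
-177.2 x − 209.4 y = 14214.66
76.8 x − 263.6 y = 7127.76
Solving the 2×2 system: x ≈ -35.9, y ≈ -37.5 km.
Check against A (with the unrounded x, y): √((x − 33.2)²+(y − 56.7)²) = 116.83 ≈ 116.83 km. ✓

x ≈ -35.9 km, y ≈ -37.5 km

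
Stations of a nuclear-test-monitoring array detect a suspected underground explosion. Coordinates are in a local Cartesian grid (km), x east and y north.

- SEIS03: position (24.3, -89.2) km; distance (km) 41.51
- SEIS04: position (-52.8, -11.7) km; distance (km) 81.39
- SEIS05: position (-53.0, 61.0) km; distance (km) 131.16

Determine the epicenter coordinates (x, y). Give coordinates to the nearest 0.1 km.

Circle about each station: (x − 24.3)² + (y + 89.2)² = 41.51²; (x + 52.8)² + (y + 11.7)² = 81.39²; (x + 53.0)² + (y − 61.0)² = 131.16².
Subtracting pairs of circle equations eliminates x²+y² and gives linear equations (the radical axes):
-154.2 x + 155.0 y = -10523.65
-154.6 x + 300.4 y = -17497.00
Solving the 2×2 system: x ≈ 20.1, y ≈ -47.9 km.

x ≈ 20.1 km, y ≈ -47.9 km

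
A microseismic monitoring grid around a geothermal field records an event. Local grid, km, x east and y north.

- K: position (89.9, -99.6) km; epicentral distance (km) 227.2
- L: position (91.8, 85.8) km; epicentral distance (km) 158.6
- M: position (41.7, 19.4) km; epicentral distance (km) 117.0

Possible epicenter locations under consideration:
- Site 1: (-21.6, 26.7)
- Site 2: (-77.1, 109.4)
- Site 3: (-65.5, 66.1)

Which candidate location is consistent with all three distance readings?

Site 3

For each candidate, compare |candidate − station| to the reported distance:
Site 1: residuals K 58.7, L 30.7, M 53.3 → max 58.7 km
Site 2: residuals K 40.3, L 11.9, M 32.0 → max 40.3 km
Site 3: residuals K 0.0, L 0.1, M 0.1 → max 0.1 km
Only Site 3 has all residuals ≈ 0.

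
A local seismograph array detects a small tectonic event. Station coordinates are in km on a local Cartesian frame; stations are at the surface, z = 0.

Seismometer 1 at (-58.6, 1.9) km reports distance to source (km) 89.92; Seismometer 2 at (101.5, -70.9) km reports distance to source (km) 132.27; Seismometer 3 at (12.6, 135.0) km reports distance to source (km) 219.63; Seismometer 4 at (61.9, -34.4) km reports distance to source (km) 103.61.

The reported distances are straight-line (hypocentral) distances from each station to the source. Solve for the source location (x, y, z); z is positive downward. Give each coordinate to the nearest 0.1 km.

x ≈ -28.4 km, y ≈ -79.5 km, depth ≈ 23.4 km

Each station gives a sphere (x−x_i)² + (y−y_i)² + z² = d_i² (stations at z=0).
Subtracting the Seismometer 1 sphere from Seismometer 2 and Seismometer 3: z² cancels, leaving linear equations in x and y:
320.2 x − 145.6 y = 2481.74
142.4 x + 266.2 y = -25205.54
Solving: x ≈ -28.397, y ≈ -79.496 km (keep extra digits for the depth step; rounded: -28.4, -79.5).
Then from the Seismometer 1 sphere: z² = 89.92² − (x + 58.6)² − (y − 1.9)² with x = -28.397, y = -79.496, so z ≈ 23.411 ≈ 23.4 km.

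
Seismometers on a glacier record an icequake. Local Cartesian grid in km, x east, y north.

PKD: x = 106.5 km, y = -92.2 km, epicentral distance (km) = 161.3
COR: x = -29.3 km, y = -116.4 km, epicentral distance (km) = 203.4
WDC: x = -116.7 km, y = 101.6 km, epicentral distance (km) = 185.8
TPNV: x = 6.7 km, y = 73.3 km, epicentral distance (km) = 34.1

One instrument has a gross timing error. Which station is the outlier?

Solve using three stations at a time. Using PKD, COR, WDC (subtract circle equations pairwise → linear system) gives (x, y) ≈ (65.2, 63.7).
Distances from that point to each station vs reported:
  PKD: calculated 161.3 vs reported 161.3 → residual 0.0 km
  COR: calculated 203.4 vs reported 203.4 → residual 0.0 km
  WDC: calculated 185.8 vs reported 185.8 → residual 0.0 km
  TPNV: calculated 59.3 vs reported 34.1 → residual 25.2 km
PKD, COR, WDC are mutually consistent (residuals ≈ 0); TPNV is off by 25.2 km.

TPNV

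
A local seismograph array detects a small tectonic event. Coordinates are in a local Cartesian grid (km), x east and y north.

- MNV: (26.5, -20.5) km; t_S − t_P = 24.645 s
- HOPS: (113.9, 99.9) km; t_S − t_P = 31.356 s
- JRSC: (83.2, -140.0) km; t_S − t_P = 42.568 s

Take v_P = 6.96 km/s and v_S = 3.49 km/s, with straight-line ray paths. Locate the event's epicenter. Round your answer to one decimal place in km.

Distance from S−P lag: d = Δt · v_P v_S / (v_P − v_S) = Δt · (6.96·3.49)/(6.96−3.49) ≈ 7.0001·Δt.
So d_MNV = 172.52, d_HOPS = 219.50, d_JRSC = 297.98 km.
Circle about each station: (x − 26.5)² + (y + 20.5)² = 172.52²; (x − 113.9)² + (y − 99.9)² = 219.50²; (x − 83.2)² + (y + 140.0)² = 297.98².
Subtracting the MNV equation from the HOPS and JRSC equations removes the quadratic terms:
174.8 x + 240.8 y = 3413.62
113.4 x − 239.0 y = -33629.19
Solving the 2×2 system: x ≈ -105.4, y ≈ 90.7 km.

x ≈ -105.4 km, y ≈ 90.7 km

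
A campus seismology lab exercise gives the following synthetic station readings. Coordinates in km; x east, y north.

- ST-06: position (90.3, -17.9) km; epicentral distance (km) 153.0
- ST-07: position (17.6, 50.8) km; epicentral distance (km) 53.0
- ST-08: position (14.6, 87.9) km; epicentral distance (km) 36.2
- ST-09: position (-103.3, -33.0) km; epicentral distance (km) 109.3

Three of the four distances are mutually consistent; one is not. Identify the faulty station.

ST-09

Solve using three stations at a time. Using ST-06, ST-07, ST-08 (subtract circle equations pairwise → linear system) gives (x, y) ≈ (-21.5, 86.5).
Distances from that point to each station vs reported:
  ST-06: calculated 153.0 vs reported 153.0 → residual 0.0 km
  ST-07: calculated 53.0 vs reported 53.0 → residual 0.0 km
  ST-08: calculated 36.2 vs reported 36.2 → residual 0.0 km
  ST-09: calculated 144.8 vs reported 109.3 → residual 35.5 km
ST-06, ST-07, ST-08 are mutually consistent (residuals ≈ 0); ST-09 is off by 35.5 km.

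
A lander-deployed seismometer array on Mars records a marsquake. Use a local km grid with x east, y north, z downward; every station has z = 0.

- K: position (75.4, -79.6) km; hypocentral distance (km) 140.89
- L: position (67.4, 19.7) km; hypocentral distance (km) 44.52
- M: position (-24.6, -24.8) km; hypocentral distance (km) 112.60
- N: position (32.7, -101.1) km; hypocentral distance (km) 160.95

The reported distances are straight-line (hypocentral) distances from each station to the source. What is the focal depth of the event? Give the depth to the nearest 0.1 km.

13.9 km

Each station gives a sphere (x−x_i)² + (y−y_i)² + z² = d_i² (stations at z=0).
Subtracting the K sphere from L and M: z² cancels, leaving linear equations in x and y:
-16.0 x + 198.6 y = 10777.49
-200.0 x + 109.6 y = -3629.89
Solving: x ≈ 50.100, y ≈ 58.304 km (keep extra digits for the depth step; rounded: 50.1, 58.3).
Then from the K sphere: z² = 140.89² − (x − 75.4)² − (y + 79.6)² with x = 50.100, y = 58.304, so z ≈ 13.870 ≈ 13.9 km.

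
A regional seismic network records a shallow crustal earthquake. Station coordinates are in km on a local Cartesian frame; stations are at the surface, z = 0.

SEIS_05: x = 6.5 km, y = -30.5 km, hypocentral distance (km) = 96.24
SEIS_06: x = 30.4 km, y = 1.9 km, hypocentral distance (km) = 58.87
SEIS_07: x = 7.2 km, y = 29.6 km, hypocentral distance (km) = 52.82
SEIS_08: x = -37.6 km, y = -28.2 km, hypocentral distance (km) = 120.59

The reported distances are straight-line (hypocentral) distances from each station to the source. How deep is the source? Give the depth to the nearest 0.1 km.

depth ≈ 23.1 km

Each station gives a sphere (x−x_i)² + (y−y_i)² + z² = d_i² (stations at z=0).
Subtracting the SEIS_05 sphere from SEIS_06 and SEIS_07: z² cancels, leaving linear equations in x and y:
47.8 x + 64.8 y = 5751.73
1.4 x + 120.2 y = 6427.69
Solving: x ≈ 48.603, y ≈ 52.909 km (keep extra digits for the depth step; rounded: 48.6, 52.9).
Then from the SEIS_05 sphere: z² = 96.24² − (x − 6.5)² − (y + 30.5)² with x = 48.603, y = 52.909, so z ≈ 23.074 ≈ 23.1 km.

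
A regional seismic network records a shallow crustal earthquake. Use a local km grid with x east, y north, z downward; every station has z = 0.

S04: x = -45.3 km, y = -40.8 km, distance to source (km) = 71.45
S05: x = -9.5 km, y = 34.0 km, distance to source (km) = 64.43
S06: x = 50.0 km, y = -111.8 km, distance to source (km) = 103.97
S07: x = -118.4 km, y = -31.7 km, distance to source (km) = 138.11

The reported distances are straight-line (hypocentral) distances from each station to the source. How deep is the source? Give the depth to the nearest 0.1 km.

Each station gives a sphere (x−x_i)² + (y−y_i)² + z² = d_i² (stations at z=0).
Subtracting the S04 sphere from S05 and S06: z² cancels, leaving linear equations in x and y:
71.6 x + 149.6 y = -1516.60
190.6 x − 142.0 y = 5577.85
Solving: x ≈ 16.005, y ≈ -17.798 km (keep extra digits for the depth step; rounded: 16.0, -17.8).
Then from the S04 sphere: z² = 71.45² − (x + 45.3)² − (y + 40.8)² with x = 16.005, y = -17.798, so z ≈ 28.596 ≈ 28.6 km.

z ≈ 28.6 km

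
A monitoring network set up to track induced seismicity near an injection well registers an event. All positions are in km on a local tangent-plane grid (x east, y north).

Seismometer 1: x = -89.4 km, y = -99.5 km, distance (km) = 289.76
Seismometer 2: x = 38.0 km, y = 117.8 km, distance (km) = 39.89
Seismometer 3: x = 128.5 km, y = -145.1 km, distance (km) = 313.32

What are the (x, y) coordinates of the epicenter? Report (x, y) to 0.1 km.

Circle about each station: (x + 89.4)² + (y + 99.5)² = 289.76²; (x − 38.0)² + (y − 117.8)² = 39.89²; (x − 128.5)² + (y + 145.1)² = 313.32².
Subtracting the Seismometer 1 equation from the Seismometer 2 and Seismometer 3 equations removes the quadratic terms:
254.8 x + 434.6 y = 79797.88
435.8 x − 91.2 y = 5465.09
Solving the 2×2 system: x ≈ 45.4, y ≈ 157.0 km.
Check against Seismometer 1 (with the unrounded x, y): √((x + 89.4)²+(y + 99.5)²) = 289.76 ≈ 289.76 km. ✓

x ≈ 45.4 km, y ≈ 157.0 km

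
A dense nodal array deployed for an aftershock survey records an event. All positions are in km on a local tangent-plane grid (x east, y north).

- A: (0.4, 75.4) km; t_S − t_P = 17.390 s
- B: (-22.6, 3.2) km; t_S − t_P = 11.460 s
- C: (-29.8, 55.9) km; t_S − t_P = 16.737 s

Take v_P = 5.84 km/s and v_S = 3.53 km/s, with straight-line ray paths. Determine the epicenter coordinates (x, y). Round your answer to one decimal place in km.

(45.5, -73.1)

Distance from S−P lag: d = Δt · v_P v_S / (v_P − v_S) = Δt · (5.84·3.53)/(5.84−3.53) ≈ 8.9243·Δt.
So d_A = 155.19, d_B = 102.27, d_C = 149.37 km.
Circle about each station: (x − 0.4)² + (y − 75.4)² = 155.19²; (x + 22.6)² + (y − 3.2)² = 102.27²; (x + 29.8)² + (y − 55.9)² = 149.37².
Subtracting the A equation from the B and C equations removes the quadratic terms:
-46.0 x − 144.4 y = 8460.46
-60.4 x − 39.0 y = 100.07
Solving the 2×2 system: x ≈ 45.5, y ≈ -73.1 km.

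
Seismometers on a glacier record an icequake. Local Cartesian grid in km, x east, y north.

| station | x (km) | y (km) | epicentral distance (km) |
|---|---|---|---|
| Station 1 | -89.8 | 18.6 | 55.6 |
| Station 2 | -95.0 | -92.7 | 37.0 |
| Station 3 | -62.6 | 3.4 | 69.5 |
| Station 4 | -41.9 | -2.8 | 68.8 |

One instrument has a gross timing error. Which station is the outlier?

Station 1

Solve using three stations at a time. Using Station 2, Station 3, Station 4 (subtract circle equations pairwise → linear system) gives (x, y) ≈ (-69.7, -65.7).
Distances from that point to each station vs reported:
  Station 1: calculated 86.7 vs reported 55.6 → residual 31.1 km
  Station 2: calculated 37.0 vs reported 37.0 → residual 0.0 km
  Station 3: calculated 69.5 vs reported 69.5 → residual 0.0 km
  Station 4: calculated 68.8 vs reported 68.8 → residual 0.0 km
Station 2, Station 3, Station 4 are mutually consistent (residuals ≈ 0); Station 1 is off by 31.1 km.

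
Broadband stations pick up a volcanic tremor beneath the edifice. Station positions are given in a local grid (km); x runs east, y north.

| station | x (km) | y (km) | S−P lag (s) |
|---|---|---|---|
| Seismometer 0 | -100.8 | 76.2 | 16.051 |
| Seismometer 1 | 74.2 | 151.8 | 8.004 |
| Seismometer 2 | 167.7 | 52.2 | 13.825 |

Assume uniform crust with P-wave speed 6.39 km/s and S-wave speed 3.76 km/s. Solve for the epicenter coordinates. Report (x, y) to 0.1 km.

x ≈ 45.6 km, y ≈ 84.5 km

Distance from S−P lag: d = Δt · v_P v_S / (v_P − v_S) = Δt · (6.39·3.76)/(6.39−3.76) ≈ 9.1355·Δt.
So d_Seismometer 0 = 146.63, d_Seismometer 1 = 73.12, d_Seismometer 2 = 126.30 km.
Circle about each station: (x + 100.8)² + (y − 76.2)² = 146.63²; (x − 74.2)² + (y − 151.8)² = 73.12²; (x − 167.7)² + (y − 52.2)² = 126.30².
Subtracting the Seismometer 0 equation from the Seismometer 1 and Seismometer 2 equations removes the quadratic terms:
350.0 x + 151.2 y = 28735.62
537.0 x − 48.0 y = 20429.72
Solving the 2×2 system: x ≈ 45.6, y ≈ 84.5 km.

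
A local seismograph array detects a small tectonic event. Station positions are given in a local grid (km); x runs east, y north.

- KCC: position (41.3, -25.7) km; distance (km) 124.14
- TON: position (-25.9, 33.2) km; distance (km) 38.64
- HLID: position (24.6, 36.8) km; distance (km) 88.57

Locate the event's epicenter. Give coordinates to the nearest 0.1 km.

(-63.9, 40.2)

Circle about each station: (x − 41.3)² + (y + 25.7)² = 124.14²; (x + 25.9)² + (y − 33.2)² = 38.64²; (x − 24.6)² + (y − 36.8)² = 88.57².
Subtracting pairs of circle equations eliminates x²+y² and gives linear equations (the radical axes):
-134.4 x + 117.8 y = 13324.56
-33.4 x + 125.0 y = 7159.31
Solving the 2×2 system: x ≈ -63.9, y ≈ 40.2 km.
Check against KCC (with the unrounded x, y): √((x − 41.3)²+(y + 25.7)²) = 124.14 ≈ 124.14 km. ✓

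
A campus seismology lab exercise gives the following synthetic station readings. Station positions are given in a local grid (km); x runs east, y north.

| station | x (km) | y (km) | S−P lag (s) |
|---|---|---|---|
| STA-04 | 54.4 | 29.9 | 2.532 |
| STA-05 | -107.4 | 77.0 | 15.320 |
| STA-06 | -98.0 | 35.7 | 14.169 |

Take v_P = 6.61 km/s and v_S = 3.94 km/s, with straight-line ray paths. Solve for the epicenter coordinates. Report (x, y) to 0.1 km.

(39.5, 49.6)

Distance from S−P lag: d = Δt · v_P v_S / (v_P − v_S) = Δt · (6.61·3.94)/(6.61−3.94) ≈ 9.7541·Δt.
So d_STA-04 = 24.70, d_STA-05 = 149.43, d_STA-06 = 138.21 km.
Circle about each station: (x − 54.4)² + (y − 29.9)² = 24.70²; (x + 107.4)² + (y − 77.0)² = 149.43²; (x + 98.0)² + (y − 35.7)² = 138.21².
Subtracting the STA-04 equation from the STA-05 and STA-06 equations removes the quadratic terms:
-323.6 x + 94.2 y = -8108.84
-304.8 x + 11.6 y = -11466.79
Solving the 2×2 system: x ≈ 39.5, y ≈ 49.6 km.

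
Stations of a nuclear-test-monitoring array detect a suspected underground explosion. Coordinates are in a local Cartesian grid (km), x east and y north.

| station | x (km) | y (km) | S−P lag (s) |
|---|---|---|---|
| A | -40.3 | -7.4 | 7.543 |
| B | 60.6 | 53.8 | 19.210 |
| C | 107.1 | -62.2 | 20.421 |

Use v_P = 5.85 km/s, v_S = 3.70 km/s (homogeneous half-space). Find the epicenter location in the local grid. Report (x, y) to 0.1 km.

-98.4 km east, -56.3 km north

Distance from S−P lag: d = Δt · v_P v_S / (v_P − v_S) = Δt · (5.85·3.70)/(5.85−3.70) ≈ 10.0674·Δt.
So d_A = 75.94, d_B = 193.40, d_C = 205.59 km.
Circle about each station: (x + 40.3)² + (y + 7.4)² = 75.94²; (x − 60.6)² + (y − 53.8)² = 193.40²; (x − 107.1)² + (y + 62.2)² = 205.59².
Subtracting pairs of circle equations eliminates x²+y² and gives linear equations (the radical axes):
201.8 x + 122.4 y = -26748.73
294.8 x − 109.6 y = -22839.96
Solving the 2×2 system: x ≈ -98.4, y ≈ -56.3 km.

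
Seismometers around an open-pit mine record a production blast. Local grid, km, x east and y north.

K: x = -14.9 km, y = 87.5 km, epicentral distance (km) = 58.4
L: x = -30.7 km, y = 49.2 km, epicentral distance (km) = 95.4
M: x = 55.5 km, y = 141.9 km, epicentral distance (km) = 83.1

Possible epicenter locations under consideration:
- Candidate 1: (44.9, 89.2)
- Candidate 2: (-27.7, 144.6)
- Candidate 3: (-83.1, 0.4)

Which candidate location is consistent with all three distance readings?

For each candidate, compare |candidate − station| to the reported distance:
Candidate 1: residuals K 1.4, L 9.9, M 29.3 → max 29.3 km
Candidate 2: residuals K 0.1, L 0.0, M 0.1 → max 0.1 km
Candidate 3: residuals K 52.2, L 23.8, M 115.0 → max 115.0 km
Only Candidate 2 has all residuals ≈ 0.

Candidate 2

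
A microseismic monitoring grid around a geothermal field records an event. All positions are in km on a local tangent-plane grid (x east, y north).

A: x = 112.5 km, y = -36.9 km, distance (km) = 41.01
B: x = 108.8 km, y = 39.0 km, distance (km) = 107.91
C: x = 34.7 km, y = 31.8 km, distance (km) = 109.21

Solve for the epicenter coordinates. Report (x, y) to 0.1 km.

83.5 km east, -65.9 km north

Circle about each station: (x − 112.5)² + (y + 36.9)² = 41.01²; (x − 108.8)² + (y − 39.0)² = 107.91²; (x − 34.7)² + (y − 31.8)² = 109.21².
Subtracting the A equation from the B and C equations removes the quadratic terms:
-7.4 x + 151.8 y = -10622.17
-155.6 x + 137.4 y = -22047.53
Solving the 2×2 system: x ≈ 83.5, y ≈ -65.9 km.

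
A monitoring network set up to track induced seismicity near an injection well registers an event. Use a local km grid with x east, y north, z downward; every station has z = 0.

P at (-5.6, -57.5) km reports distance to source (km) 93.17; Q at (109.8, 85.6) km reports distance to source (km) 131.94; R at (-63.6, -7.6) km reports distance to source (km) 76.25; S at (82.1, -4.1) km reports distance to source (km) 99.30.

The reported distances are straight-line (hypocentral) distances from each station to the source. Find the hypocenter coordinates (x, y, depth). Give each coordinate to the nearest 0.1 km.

Each station gives a sphere (x−x_i)² + (y−y_i)² + z² = d_i² (stations at z=0).
Subtracting the P sphere from Q and R: z² cancels, leaving linear equations in x and y:
230.8 x + 286.2 y = 7318.28
-116.0 x + 99.8 y = 3631.70
Solving: x ≈ -5.495, y ≈ 30.002 km (keep extra digits for the depth step; rounded: -5.5, 30.0).
Then from the P sphere: z² = 93.17² − (x + 5.6)² − (y + 57.5)² with x = -5.495, y = 30.002, so z ≈ 32.001 ≈ 32.0 km.
Check against S (with the unrounded solution): distance 99.30 ≈ 99.30 km. ✓

(-5.5, 30.0, 32.0)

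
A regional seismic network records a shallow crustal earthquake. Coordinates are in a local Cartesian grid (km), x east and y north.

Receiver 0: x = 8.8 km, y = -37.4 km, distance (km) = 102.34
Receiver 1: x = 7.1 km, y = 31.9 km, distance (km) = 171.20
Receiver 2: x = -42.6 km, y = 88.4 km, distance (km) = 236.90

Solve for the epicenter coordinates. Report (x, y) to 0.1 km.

Circle about each station: (x − 8.8)² + (y + 37.4)² = 102.34²; (x − 7.1)² + (y − 31.9)² = 171.20²; (x + 42.6)² + (y − 88.4)² = 236.90².
Subtracting pairs of circle equations eliminates x²+y² and gives linear equations (the radical axes):
-3.4 x + 138.6 y = -19244.14
-102.8 x + 251.6 y = -37495.01
Solving the 2×2 system: x ≈ 26.5, y ≈ -138.2 km.

(26.5, -138.2)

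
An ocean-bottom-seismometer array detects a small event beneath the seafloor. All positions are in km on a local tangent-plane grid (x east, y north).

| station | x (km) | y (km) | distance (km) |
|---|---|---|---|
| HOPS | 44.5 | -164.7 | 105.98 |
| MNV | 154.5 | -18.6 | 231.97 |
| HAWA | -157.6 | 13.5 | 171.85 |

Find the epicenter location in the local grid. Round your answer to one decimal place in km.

-52.8 km east, -122.7 km north

Circle about each station: (x − 44.5)² + (y + 164.7)² = 105.98²; (x − 154.5)² + (y + 18.6)² = 231.97²; (x + 157.6)² + (y − 13.5)² = 171.85².
Subtracting the HOPS equation from the MNV and HAWA equations removes the quadratic terms:
220.0 x + 292.2 y = -47468.45
-404.2 x + 356.4 y = -22386.99
Solving the 2×2 system: x ≈ -52.8, y ≈ -122.7 km.
Check against HOPS (with the unrounded x, y): √((x − 44.5)²+(y + 164.7)²) = 105.98 ≈ 105.98 km. ✓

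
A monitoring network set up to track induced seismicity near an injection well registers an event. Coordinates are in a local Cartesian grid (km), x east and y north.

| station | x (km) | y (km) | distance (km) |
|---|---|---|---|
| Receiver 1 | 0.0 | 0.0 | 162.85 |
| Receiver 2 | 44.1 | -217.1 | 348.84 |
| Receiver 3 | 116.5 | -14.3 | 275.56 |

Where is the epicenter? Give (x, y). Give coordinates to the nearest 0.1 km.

Circle about each station: x² + y² = 162.85²; (x − 44.1)² + (y + 217.1)² = 348.84²; (x − 116.5)² + (y + 14.3)² = 275.56².
Subtracting the Receiver 1 equation from the Receiver 2 and Receiver 3 equations removes the quadratic terms:
88.2 x − 434.2 y = -46092.00
233.0 x − 28.6 y = -35636.45
Solving the 2×2 system: x ≈ -143.5, y ≈ 77.0 km.

(-143.5, 77.0)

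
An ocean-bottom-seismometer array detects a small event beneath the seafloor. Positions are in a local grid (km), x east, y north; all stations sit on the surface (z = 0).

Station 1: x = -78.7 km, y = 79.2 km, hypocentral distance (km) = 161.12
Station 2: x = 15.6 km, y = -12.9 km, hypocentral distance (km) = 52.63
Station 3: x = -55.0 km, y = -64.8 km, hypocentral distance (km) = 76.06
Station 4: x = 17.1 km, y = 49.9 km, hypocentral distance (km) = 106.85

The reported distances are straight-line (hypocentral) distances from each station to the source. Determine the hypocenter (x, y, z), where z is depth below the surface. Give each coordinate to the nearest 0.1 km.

x ≈ 10.0 km, y ≈ -50.2 km, depth ≈ 36.7 km

Each station gives a sphere (x−x_i)² + (y−y_i)² + z² = d_i² (stations at z=0).
Subtracting the Station 1 sphere from Station 2 and Station 3: z² cancels, leaving linear equations in x and y:
188.6 x − 184.2 y = 11133.18
47.4 x − 288.0 y = 14932.24
Solving: x ≈ 10.000, y ≈ -50.202 km (keep extra digits for the depth step; rounded: 10.0, -50.2).
Then from the Station 1 sphere: z² = 161.12² − (x + 78.7)² − (y − 79.2)² with x = 10.000, y = -50.202, so z ≈ 36.703 ≈ 36.7 km.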